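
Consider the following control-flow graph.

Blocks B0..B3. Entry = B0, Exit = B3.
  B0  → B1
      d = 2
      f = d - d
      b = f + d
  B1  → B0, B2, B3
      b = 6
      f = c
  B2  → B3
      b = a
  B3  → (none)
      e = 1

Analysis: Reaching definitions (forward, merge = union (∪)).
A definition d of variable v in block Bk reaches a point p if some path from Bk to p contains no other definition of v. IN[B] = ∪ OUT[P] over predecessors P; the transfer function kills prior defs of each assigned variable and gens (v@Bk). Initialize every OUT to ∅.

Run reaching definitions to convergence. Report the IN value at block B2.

Converged values:
  B0:   IN={b@B1, d@B0, f@B1}   OUT={b@B0, d@B0, f@B0}
  B1:   IN={b@B0, d@B0, f@B0}   OUT={b@B1, d@B0, f@B1}
  B2:   IN={b@B1, d@B0, f@B1}   OUT={b@B2, d@B0, f@B1}
  B3:   IN={b@B1, b@B2, d@B0, f@B1}   OUT={b@B1, b@B2, d@B0, e@B3, f@B1}

Merge at B2: IN[B2] = OUT[B1] = {b@B1, d@B0, f@B1}

Answer: {b@B1, d@B0, f@B1}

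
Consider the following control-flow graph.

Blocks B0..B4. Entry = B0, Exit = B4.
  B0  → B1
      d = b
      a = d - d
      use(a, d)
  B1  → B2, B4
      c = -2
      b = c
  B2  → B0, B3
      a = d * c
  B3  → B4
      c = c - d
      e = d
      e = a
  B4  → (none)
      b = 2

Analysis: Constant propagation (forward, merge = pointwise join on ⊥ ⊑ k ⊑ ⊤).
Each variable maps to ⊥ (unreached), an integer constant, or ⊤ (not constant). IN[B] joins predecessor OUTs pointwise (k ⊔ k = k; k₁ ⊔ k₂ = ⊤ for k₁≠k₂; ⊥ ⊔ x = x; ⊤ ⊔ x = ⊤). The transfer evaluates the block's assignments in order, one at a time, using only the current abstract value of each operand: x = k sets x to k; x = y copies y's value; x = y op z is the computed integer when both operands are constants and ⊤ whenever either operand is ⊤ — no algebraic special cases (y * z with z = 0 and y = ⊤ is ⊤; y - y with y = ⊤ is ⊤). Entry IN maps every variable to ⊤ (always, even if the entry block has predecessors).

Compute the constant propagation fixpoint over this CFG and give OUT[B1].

Answer: {a: ⊤, b: -2, c: -2, d: ⊤, e: ⊤, f: ⊤}

Working:
Converged values:
  B0:  IN=(all ⊤)  OUT=(all ⊤)
  B1:  IN=(all ⊤)  OUT={b:-2, c:-2; rest ⊤}
  B2:  IN={b:-2, c:-2; rest ⊤}  OUT={b:-2, c:-2; rest ⊤}
  B3:  IN={b:-2, c:-2; rest ⊤}  OUT={b:-2; rest ⊤}
  B4:  IN={b:-2; rest ⊤}  OUT={b:2; rest ⊤}

Merge at B1: IN[B1] = OUT[B0] = {a: ⊤, b: ⊤, c: ⊤, d: ⊤, e: ⊤, f: ⊤}
Applying B1's transfer function to that IN value gives OUT[B1] (row B1 above).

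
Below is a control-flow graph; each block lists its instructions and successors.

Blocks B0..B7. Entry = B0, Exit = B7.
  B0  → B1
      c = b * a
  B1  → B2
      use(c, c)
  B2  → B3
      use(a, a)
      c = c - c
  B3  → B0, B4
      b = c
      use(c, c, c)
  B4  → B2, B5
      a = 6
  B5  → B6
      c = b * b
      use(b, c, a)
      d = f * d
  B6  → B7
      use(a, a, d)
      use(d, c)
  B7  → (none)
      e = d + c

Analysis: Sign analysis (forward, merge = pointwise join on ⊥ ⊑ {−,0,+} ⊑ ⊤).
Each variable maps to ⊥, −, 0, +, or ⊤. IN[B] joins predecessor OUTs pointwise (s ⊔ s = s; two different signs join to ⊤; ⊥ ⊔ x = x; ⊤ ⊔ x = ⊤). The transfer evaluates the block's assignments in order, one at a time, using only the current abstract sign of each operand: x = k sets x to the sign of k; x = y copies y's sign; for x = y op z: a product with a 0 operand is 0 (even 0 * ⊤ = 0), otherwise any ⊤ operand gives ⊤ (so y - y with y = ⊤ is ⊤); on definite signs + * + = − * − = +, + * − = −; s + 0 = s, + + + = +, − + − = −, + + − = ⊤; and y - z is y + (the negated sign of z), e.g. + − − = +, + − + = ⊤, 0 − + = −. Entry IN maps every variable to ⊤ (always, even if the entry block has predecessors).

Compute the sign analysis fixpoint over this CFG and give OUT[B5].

Answer: {a: +, b: ⊤, c: ⊤, d: ⊤, e: ⊤, f: ⊤}

Working:
Converged values:
  B0:   IN=(all ⊤)   OUT=(all ⊤)
  B1:   IN=(all ⊤)   OUT=(all ⊤)
  B2:   IN=(all ⊤)   OUT=(all ⊤)
  B3:   IN=(all ⊤)   OUT=(all ⊤)
  B4:   IN=(all ⊤)   OUT={a:+; rest ⊤}
  B5:   IN={a:+; rest ⊤}   OUT={a:+; rest ⊤}
  B6:   IN={a:+; rest ⊤}   OUT={a:+; rest ⊤}
  B7:   IN={a:+; rest ⊤}   OUT={a:+; rest ⊤}

Merge at B5: IN[B5] = OUT[B4] = {a: +, b: ⊤, c: ⊤, d: ⊤, e: ⊤, f: ⊤}
Applying B5's transfer function to that IN value gives OUT[B5] (row B5 above).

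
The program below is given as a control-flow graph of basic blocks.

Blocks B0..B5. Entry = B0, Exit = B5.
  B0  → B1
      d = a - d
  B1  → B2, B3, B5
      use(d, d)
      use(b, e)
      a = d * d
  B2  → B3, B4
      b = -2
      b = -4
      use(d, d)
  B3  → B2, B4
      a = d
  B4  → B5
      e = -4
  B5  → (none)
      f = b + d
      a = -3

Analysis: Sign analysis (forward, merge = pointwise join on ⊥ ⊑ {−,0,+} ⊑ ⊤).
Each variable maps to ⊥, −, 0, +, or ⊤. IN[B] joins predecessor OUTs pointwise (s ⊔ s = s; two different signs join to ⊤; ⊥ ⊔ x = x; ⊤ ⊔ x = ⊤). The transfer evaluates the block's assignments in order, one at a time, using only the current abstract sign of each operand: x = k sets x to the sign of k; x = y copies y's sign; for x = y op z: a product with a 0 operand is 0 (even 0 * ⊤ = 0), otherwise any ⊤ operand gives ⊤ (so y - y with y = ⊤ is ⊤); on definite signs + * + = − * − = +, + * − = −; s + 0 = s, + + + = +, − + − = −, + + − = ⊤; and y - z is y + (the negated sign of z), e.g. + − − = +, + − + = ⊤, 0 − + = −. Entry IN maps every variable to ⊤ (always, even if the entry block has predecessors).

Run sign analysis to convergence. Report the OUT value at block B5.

Answer: {a: -, b: ⊤, c: ⊤, d: ⊤, e: ⊤, f: ⊤}

Working:
Converged values:
  B0: | IN=(all ⊤) | OUT=(all ⊤)
  B1: | IN=(all ⊤) | OUT=(all ⊤)
  B2: | IN=(all ⊤) | OUT={b:-; rest ⊤}
  B3: | IN=(all ⊤) | OUT=(all ⊤)
  B4: | IN=(all ⊤) | OUT={e:-; rest ⊤}
  B5: | IN=(all ⊤) | OUT={a:-; rest ⊤}

Merge at B5: IN[B5] = OUT[B1] ⊔ OUT[B4] = {a: ⊤, b: ⊤, c: ⊤, d: ⊤, e: ⊤, f: ⊤}
Applying B5's transfer function to that IN value gives OUT[B5] (row B5 above).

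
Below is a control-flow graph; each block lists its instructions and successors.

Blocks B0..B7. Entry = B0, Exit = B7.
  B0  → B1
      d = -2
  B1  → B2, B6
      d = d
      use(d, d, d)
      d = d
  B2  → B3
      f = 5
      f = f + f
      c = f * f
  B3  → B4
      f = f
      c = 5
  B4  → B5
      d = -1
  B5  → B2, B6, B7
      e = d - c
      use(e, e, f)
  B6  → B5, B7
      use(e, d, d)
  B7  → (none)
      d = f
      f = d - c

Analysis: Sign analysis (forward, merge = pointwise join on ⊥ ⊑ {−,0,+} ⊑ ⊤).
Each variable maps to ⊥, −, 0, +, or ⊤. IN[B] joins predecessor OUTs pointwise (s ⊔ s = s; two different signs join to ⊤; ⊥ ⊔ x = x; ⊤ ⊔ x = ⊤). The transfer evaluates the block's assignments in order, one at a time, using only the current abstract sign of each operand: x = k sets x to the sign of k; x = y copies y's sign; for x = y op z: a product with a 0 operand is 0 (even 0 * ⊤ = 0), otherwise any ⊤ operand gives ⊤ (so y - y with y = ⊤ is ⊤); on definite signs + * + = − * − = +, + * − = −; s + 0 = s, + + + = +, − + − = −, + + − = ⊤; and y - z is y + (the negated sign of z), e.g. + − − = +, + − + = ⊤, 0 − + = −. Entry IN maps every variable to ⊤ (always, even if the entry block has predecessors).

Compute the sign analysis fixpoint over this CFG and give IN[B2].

Answer: {a: ⊤, b: ⊤, c: ⊤, d: -, e: ⊤, f: ⊤}

Trace:
Per-block solution:
  B0: | IN=(all ⊤) | OUT={d:-; rest ⊤}
  B1: | IN={d:-; rest ⊤} | OUT={d:-; rest ⊤}
  B2: | IN={d:-; rest ⊤} | OUT={c:+, d:-, f:+; rest ⊤}
  B3: | IN={c:+, d:-, f:+; rest ⊤} | OUT={c:+, d:-, f:+; rest ⊤}
  B4: | IN={c:+, d:-, f:+; rest ⊤} | OUT={c:+, d:-, f:+; rest ⊤}
  B5: | IN={d:-; rest ⊤} | OUT={d:-; rest ⊤}
  B6: | IN={d:-; rest ⊤} | OUT={d:-; rest ⊤}
  B7: | IN={d:-; rest ⊤} | OUT=(all ⊤)

Merge at B2: IN[B2] = OUT[B1] ⊔ OUT[B5] = {a: ⊤, b: ⊤, c: ⊤, d: -, e: ⊤, f: ⊤}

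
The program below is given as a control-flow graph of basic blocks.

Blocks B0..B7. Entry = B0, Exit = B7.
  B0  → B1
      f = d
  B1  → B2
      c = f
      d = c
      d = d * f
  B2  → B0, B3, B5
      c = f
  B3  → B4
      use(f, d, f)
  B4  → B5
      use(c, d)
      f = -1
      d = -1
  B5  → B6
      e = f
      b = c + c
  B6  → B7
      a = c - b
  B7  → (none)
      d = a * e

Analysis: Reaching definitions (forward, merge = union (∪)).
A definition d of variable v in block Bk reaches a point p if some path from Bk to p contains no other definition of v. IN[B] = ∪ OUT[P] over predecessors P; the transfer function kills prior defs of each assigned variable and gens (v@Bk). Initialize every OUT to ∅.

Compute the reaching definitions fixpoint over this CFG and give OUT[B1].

Fixpoint table:
  B0: | IN={c@B2, d@B1, f@B0} | OUT={c@B2, d@B1, f@B0}
  B1: | IN={c@B2, d@B1, f@B0} | OUT={c@B1, d@B1, f@B0}
  B2: | IN={c@B1, d@B1, f@B0} | OUT={c@B2, d@B1, f@B0}
  B3: | IN={c@B2, d@B1, f@B0} | OUT={c@B2, d@B1, f@B0}
  B4: | IN={c@B2, d@B1, f@B0} | OUT={c@B2, d@B4, f@B4}
  B5: | IN={c@B2, d@B1, d@B4, f@B0, f@B4} | OUT={b@B5, c@B2, d@B1, d@B4, e@B5, f@B0, f@B4}
  B6: | IN={b@B5, c@B2, d@B1, d@B4, e@B5, f@B0, f@B4} | OUT={a@B6, b@B5, c@B2, d@B1, d@B4, e@B5, f@B0, f@B4}
  B7: | IN={a@B6, b@B5, c@B2, d@B1, d@B4, e@B5, f@B0, f@B4} | OUT={a@B6, b@B5, c@B2, d@B7, e@B5, f@B0, f@B4}

Merge at B1: IN[B1] = OUT[B0] = {c@B2, d@B1, f@B0}
Applying B1's transfer function to that IN value gives OUT[B1] (row B1 above).

Answer: {c@B1, d@B1, f@B0}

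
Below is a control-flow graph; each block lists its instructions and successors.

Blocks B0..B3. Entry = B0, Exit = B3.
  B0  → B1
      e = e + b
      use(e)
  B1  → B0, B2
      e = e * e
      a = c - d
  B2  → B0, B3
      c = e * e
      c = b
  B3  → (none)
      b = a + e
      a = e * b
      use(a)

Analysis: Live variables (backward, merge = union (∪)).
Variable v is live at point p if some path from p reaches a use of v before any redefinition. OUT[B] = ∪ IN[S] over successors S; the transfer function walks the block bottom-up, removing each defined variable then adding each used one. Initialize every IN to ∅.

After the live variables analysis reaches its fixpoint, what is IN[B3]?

Per-block solution:
  B0:  IN={b, c, d, e}  OUT={b, c, d, e}
  B1:  IN={b, c, d, e}  OUT={a, b, c, d, e}
  B2:  IN={a, b, d, e}  OUT={a, b, c, d, e}
  B3:  IN={a, e}  OUT={}

B3 is the boundary node: OUT[B3] = {}
Applying B3's transfer function to that OUT value gives IN[B3] (row B3 above).

Answer: {a, e}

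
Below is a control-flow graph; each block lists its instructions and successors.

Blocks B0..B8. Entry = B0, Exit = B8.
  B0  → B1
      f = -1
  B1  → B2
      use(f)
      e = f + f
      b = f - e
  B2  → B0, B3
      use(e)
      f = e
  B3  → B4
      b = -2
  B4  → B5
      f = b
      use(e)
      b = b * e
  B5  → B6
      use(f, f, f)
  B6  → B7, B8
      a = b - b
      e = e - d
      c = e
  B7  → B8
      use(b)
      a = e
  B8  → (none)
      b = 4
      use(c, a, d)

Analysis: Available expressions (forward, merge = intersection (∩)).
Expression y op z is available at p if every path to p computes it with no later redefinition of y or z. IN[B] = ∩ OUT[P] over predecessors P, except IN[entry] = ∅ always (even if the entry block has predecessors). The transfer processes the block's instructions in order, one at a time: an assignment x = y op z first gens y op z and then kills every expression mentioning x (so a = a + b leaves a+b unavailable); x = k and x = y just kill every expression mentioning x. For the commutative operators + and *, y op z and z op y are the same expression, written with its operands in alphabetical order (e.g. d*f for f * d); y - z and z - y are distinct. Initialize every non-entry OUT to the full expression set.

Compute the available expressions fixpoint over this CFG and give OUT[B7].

Answer: {b-b}

Derivation:
Per-block solution:
  B0: | IN={} | OUT={}
  B1: | IN={} | OUT={f+f, f-e}
  B2: | IN={f+f, f-e} | OUT={}
  B3: | IN={} | OUT={}
  B4: | IN={} | OUT={}
  B5: | IN={} | OUT={}
  B6: | IN={} | OUT={b-b}
  B7: | IN={b-b} | OUT={b-b}
  B8: | IN={b-b} | OUT={}

Merge at B7: IN[B7] = OUT[B6] = {b-b}
Applying B7's transfer function to that IN value gives OUT[B7] (row B7 above).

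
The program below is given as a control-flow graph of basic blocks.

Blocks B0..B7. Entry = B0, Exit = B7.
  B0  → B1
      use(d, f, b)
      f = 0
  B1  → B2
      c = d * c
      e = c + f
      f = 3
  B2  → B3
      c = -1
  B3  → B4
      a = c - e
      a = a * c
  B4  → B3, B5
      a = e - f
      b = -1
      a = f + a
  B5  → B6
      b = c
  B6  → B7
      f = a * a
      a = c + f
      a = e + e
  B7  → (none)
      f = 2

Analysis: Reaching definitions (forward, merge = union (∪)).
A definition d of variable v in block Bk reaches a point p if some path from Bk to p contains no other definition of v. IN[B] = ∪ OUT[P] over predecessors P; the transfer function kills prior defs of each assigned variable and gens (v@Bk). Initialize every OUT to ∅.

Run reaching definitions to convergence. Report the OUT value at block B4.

Converged values:
  B0:   IN={}   OUT={f@B0}
  B1:   IN={f@B0}   OUT={c@B1, e@B1, f@B1}
  B2:   IN={c@B1, e@B1, f@B1}   OUT={c@B2, e@B1, f@B1}
  B3:   IN={a@B4, b@B4, c@B2, e@B1, f@B1}   OUT={a@B3, b@B4, c@B2, e@B1, f@B1}
  B4:   IN={a@B3, b@B4, c@B2, e@B1, f@B1}   OUT={a@B4, b@B4, c@B2, e@B1, f@B1}
  B5:   IN={a@B4, b@B4, c@B2, e@B1, f@B1}   OUT={a@B4, b@B5, c@B2, e@B1, f@B1}
  B6:   IN={a@B4, b@B5, c@B2, e@B1, f@B1}   OUT={a@B6, b@B5, c@B2, e@B1, f@B6}
  B7:   IN={a@B6, b@B5, c@B2, e@B1, f@B6}   OUT={a@B6, b@B5, c@B2, e@B1, f@B7}

Merge at B4: IN[B4] = OUT[B3] = {a@B3, b@B4, c@B2, e@B1, f@B1}
Applying B4's transfer function to that IN value gives OUT[B4] (row B4 above).

Answer: {a@B4, b@B4, c@B2, e@B1, f@B1}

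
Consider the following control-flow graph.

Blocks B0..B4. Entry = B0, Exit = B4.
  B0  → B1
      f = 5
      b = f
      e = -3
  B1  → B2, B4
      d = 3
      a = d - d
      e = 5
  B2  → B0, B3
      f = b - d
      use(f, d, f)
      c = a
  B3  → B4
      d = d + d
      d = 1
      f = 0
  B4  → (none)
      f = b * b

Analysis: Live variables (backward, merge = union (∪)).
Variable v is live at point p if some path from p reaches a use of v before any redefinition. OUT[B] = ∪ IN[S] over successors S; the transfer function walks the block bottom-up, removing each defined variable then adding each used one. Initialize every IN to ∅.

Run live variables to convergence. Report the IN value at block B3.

Answer: {b, d}

Derivation:
Converged values:
  B0:  IN={}  OUT={b}
  B1:  IN={b}  OUT={a, b, d}
  B2:  IN={a, b, d}  OUT={b, d}
  B3:  IN={b, d}  OUT={b}
  B4:  IN={b}  OUT={}

Merge at B3: OUT[B3] = IN[B4] = {b}
Applying B3's transfer function to that OUT value gives IN[B3] (row B3 above).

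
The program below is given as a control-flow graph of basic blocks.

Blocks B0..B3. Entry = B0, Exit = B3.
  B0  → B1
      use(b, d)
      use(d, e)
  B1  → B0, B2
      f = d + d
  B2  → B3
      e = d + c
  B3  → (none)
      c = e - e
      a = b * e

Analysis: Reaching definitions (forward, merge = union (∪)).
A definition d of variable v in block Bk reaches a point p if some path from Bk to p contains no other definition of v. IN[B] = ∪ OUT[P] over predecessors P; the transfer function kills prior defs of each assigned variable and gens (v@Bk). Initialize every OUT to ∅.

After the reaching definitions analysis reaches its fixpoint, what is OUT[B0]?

Answer: {f@B1}

Working:
Per-block solution:
  B0:   IN={f@B1}   OUT={f@B1}
  B1:   IN={f@B1}   OUT={f@B1}
  B2:   IN={f@B1}   OUT={e@B2, f@B1}
  B3:   IN={e@B2, f@B1}   OUT={a@B3, c@B3, e@B2, f@B1}

Merge at B0 (entry node, so the boundary value {} is joined with the incoming edge(s)): IN[B0] = {} ⊔ OUT[B1] = {f@B1}
Applying B0's transfer function to that IN value gives OUT[B0] (row B0 above).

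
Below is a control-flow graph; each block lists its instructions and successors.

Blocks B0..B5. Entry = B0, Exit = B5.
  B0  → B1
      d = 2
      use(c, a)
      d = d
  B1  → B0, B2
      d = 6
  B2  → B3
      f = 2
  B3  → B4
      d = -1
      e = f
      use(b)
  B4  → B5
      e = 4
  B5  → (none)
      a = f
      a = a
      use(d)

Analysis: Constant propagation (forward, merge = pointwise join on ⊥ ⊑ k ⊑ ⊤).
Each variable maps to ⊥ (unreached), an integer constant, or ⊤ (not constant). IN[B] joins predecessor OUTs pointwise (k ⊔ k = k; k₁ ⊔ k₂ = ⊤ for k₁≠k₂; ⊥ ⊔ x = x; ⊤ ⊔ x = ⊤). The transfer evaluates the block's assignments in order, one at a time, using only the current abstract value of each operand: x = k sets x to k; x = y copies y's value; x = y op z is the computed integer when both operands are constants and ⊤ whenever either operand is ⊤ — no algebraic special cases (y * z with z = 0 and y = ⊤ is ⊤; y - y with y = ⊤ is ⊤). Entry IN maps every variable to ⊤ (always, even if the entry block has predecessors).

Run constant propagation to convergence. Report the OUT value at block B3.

Answer: {a: ⊤, b: ⊤, c: ⊤, d: -1, e: 2, f: 2}

Trace:
Converged values:
  B0:  IN=(all ⊤)  OUT={d:2; rest ⊤}
  B1:  IN={d:2; rest ⊤}  OUT={d:6; rest ⊤}
  B2:  IN={d:6; rest ⊤}  OUT={d:6, f:2; rest ⊤}
  B3:  IN={d:6, f:2; rest ⊤}  OUT={d:-1, e:2, f:2; rest ⊤}
  B4:  IN={d:-1, e:2, f:2; rest ⊤}  OUT={d:-1, e:4, f:2; rest ⊤}
  B5:  IN={d:-1, e:4, f:2; rest ⊤}  OUT={a:2, d:-1, e:4, f:2; rest ⊤}

Merge at B3: IN[B3] = OUT[B2] = {a: ⊤, b: ⊤, c: ⊤, d: 6, e: ⊤, f: 2}
Applying B3's transfer function to that IN value gives OUT[B3] (row B3 above).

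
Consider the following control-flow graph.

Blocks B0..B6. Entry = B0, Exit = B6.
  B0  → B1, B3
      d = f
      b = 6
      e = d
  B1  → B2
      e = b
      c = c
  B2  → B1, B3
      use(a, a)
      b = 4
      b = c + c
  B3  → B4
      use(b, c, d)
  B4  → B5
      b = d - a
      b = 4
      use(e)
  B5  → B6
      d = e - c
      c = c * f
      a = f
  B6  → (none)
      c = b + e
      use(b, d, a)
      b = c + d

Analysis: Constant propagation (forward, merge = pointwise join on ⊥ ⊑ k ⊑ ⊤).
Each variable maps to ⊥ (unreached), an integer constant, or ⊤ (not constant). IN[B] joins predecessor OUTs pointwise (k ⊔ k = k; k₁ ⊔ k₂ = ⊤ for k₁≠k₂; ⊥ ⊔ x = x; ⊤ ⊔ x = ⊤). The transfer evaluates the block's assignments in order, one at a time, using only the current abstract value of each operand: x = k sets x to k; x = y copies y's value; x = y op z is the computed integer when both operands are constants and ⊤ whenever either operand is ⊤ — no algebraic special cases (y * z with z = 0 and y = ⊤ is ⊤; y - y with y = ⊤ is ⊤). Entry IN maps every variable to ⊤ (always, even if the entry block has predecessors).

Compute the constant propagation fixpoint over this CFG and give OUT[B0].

Fixpoint table:
  B0: | IN=(all ⊤) | OUT={b:6; rest ⊤}
  B1: | IN=(all ⊤) | OUT=(all ⊤)
  B2: | IN=(all ⊤) | OUT=(all ⊤)
  B3: | IN=(all ⊤) | OUT=(all ⊤)
  B4: | IN=(all ⊤) | OUT={b:4; rest ⊤}
  B5: | IN={b:4; rest ⊤} | OUT={b:4; rest ⊤}
  B6: | IN={b:4; rest ⊤} | OUT=(all ⊤)

B0 is the boundary node: IN[B0] = {a: ⊤, b: ⊤, c: ⊤, d: ⊤, e: ⊤, f: ⊤}
Applying B0's transfer function to that IN value gives OUT[B0] (row B0 above).

Answer: {a: ⊤, b: 6, c: ⊤, d: ⊤, e: ⊤, f: ⊤}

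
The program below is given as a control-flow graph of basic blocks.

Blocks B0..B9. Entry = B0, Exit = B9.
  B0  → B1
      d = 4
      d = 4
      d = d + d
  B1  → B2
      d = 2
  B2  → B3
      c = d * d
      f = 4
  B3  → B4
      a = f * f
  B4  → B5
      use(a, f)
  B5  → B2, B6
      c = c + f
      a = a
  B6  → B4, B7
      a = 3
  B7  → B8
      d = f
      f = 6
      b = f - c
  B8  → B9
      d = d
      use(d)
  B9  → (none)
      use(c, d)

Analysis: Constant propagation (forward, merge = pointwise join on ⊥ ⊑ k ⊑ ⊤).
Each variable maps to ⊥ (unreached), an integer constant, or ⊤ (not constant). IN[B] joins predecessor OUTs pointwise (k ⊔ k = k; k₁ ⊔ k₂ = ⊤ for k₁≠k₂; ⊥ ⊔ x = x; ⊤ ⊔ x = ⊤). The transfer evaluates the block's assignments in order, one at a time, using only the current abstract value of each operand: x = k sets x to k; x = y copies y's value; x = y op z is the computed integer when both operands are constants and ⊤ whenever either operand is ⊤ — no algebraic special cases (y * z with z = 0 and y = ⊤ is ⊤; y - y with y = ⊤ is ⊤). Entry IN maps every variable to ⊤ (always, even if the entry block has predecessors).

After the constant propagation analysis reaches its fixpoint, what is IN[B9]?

Answer: {a: 3, b: ⊤, c: ⊤, d: 4, e: ⊤, f: 6}

Trace:
Converged values:
  B0: | IN=(all ⊤) | OUT={d:8; rest ⊤}
  B1: | IN={d:8; rest ⊤} | OUT={d:2; rest ⊤}
  B2: | IN={d:2; rest ⊤} | OUT={c:4, d:2, f:4; rest ⊤}
  B3: | IN={c:4, d:2, f:4; rest ⊤} | OUT={a:16, c:4, d:2, f:4; rest ⊤}
  B4: | IN={d:2, f:4; rest ⊤} | OUT={d:2, f:4; rest ⊤}
  B5: | IN={d:2, f:4; rest ⊤} | OUT={d:2, f:4; rest ⊤}
  B6: | IN={d:2, f:4; rest ⊤} | OUT={a:3, d:2, f:4; rest ⊤}
  B7: | IN={a:3, d:2, f:4; rest ⊤} | OUT={a:3, d:4, f:6; rest ⊤}
  B8: | IN={a:3, d:4, f:6; rest ⊤} | OUT={a:3, d:4, f:6; rest ⊤}
  B9: | IN={a:3, d:4, f:6; rest ⊤} | OUT={a:3, d:4, f:6; rest ⊤}

Merge at B9: IN[B9] = OUT[B8] = {a: 3, b: ⊤, c: ⊤, d: 4, e: ⊤, f: 6}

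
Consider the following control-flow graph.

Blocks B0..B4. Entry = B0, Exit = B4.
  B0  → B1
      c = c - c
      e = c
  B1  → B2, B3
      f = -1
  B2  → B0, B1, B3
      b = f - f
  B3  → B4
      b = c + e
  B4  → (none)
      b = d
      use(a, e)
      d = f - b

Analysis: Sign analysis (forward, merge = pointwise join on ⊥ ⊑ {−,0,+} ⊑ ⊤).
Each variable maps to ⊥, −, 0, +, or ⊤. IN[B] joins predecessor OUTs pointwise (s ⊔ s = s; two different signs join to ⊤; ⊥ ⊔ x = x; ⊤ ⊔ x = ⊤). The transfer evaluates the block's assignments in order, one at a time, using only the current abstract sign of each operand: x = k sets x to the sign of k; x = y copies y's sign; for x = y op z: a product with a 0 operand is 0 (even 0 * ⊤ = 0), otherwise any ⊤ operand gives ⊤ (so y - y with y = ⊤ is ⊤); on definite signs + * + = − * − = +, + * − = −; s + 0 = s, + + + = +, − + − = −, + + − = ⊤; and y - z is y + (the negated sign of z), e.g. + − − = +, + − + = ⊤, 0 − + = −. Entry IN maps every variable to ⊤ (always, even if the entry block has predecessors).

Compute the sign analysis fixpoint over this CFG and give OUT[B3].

Per-block solution:
  B0:  IN=(all ⊤)  OUT=(all ⊤)
  B1:  IN=(all ⊤)  OUT={f:-; rest ⊤}
  B2:  IN={f:-; rest ⊤}  OUT={f:-; rest ⊤}
  B3:  IN={f:-; rest ⊤}  OUT={f:-; rest ⊤}
  B4:  IN={f:-; rest ⊤}  OUT={f:-; rest ⊤}

Merge at B3: IN[B3] = OUT[B1] ⊔ OUT[B2] = {a: ⊤, b: ⊤, c: ⊤, d: ⊤, e: ⊤, f: -}
Applying B3's transfer function to that IN value gives OUT[B3] (row B3 above).

Answer: {a: ⊤, b: ⊤, c: ⊤, d: ⊤, e: ⊤, f: -}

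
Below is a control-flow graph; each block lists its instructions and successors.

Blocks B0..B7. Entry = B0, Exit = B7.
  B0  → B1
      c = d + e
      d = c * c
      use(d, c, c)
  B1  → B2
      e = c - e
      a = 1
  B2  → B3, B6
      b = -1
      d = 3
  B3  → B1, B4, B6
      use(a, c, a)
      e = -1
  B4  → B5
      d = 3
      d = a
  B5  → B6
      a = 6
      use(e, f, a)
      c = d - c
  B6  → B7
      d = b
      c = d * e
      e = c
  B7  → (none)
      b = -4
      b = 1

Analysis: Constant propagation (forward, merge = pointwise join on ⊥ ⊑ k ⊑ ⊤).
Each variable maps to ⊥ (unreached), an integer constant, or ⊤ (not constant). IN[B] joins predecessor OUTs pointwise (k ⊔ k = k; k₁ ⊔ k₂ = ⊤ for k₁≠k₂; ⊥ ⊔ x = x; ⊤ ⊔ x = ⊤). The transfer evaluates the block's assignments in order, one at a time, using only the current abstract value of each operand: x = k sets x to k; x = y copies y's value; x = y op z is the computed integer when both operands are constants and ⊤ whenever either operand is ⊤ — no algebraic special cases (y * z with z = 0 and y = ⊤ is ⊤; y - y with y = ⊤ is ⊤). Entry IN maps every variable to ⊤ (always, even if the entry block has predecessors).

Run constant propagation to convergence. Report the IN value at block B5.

Answer: {a: 1, b: -1, c: ⊤, d: 1, e: -1, f: ⊤}

Derivation:
Fixpoint table:
  B0:  IN=(all ⊤)  OUT=(all ⊤)
  B1:  IN=(all ⊤)  OUT={a:1; rest ⊤}
  B2:  IN={a:1; rest ⊤}  OUT={a:1, b:-1, d:3; rest ⊤}
  B3:  IN={a:1, b:-1, d:3; rest ⊤}  OUT={a:1, b:-1, d:3, e:-1; rest ⊤}
  B4:  IN={a:1, b:-1, d:3, e:-1; rest ⊤}  OUT={a:1, b:-1, d:1, e:-1; rest ⊤}
  B5:  IN={a:1, b:-1, d:1, e:-1; rest ⊤}  OUT={a:6, b:-1, d:1, e:-1; rest ⊤}
  B6:  IN={b:-1; rest ⊤}  OUT={b:-1, d:-1; rest ⊤}
  B7:  IN={b:-1, d:-1; rest ⊤}  OUT={b:1, d:-1; rest ⊤}

Merge at B5: IN[B5] = OUT[B4] = {a: 1, b: -1, c: ⊤, d: 1, e: -1, f: ⊤}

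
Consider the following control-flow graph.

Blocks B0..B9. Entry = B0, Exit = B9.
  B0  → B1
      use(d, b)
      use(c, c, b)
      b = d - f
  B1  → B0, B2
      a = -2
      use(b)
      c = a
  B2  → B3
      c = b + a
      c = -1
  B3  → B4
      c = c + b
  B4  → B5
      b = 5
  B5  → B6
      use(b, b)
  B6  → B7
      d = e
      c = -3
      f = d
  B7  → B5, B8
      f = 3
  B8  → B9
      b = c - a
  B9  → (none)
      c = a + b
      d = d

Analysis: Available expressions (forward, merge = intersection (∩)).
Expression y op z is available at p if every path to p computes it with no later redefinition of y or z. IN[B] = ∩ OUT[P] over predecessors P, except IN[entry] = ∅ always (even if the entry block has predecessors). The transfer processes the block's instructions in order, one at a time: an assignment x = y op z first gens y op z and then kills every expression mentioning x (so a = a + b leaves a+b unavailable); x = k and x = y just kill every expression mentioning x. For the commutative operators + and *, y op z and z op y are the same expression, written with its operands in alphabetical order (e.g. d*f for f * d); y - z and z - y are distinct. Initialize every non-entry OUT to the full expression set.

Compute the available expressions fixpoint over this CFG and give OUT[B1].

Answer: {d-f}

Working:
Converged values:
  B0: | IN={} | OUT={d-f}
  B1: | IN={d-f} | OUT={d-f}
  B2: | IN={d-f} | OUT={a+b, d-f}
  B3: | IN={a+b, d-f} | OUT={a+b, d-f}
  B4: | IN={a+b, d-f} | OUT={d-f}
  B5: | IN={} | OUT={}
  B6: | IN={} | OUT={}
  B7: | IN={} | OUT={}
  B8: | IN={} | OUT={c-a}
  B9: | IN={c-a} | OUT={a+b}

Merge at B1: IN[B1] = OUT[B0] = {d-f}
Applying B1's transfer function to that IN value gives OUT[B1] (row B1 above).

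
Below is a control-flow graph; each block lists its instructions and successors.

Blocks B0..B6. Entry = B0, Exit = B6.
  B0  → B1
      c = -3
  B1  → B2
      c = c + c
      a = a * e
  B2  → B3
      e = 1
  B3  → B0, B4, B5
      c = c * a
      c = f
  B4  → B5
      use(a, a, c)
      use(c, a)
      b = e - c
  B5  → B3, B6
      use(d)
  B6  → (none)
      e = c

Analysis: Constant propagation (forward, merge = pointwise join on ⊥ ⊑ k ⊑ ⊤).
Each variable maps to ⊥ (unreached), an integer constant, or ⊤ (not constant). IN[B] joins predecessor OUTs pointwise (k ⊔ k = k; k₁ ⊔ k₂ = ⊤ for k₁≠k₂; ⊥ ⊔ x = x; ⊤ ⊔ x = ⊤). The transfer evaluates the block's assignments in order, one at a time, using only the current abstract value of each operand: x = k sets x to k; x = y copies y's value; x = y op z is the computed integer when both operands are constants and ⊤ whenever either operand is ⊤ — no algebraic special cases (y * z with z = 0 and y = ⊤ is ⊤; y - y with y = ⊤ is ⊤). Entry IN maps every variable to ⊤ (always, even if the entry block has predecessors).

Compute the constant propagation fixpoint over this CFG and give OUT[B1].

Per-block solution:
  B0:  IN=(all ⊤)  OUT={c:-3; rest ⊤}
  B1:  IN={c:-3; rest ⊤}  OUT={c:-6; rest ⊤}
  B2:  IN={c:-6; rest ⊤}  OUT={c:-6, e:1; rest ⊤}
  B3:  IN={e:1; rest ⊤}  OUT={e:1; rest ⊤}
  B4:  IN={e:1; rest ⊤}  OUT={e:1; rest ⊤}
  B5:  IN={e:1; rest ⊤}  OUT={e:1; rest ⊤}
  B6:  IN={e:1; rest ⊤}  OUT=(all ⊤)

Merge at B1: IN[B1] = OUT[B0] = {a: ⊤, b: ⊤, c: -3, d: ⊤, e: ⊤, f: ⊤}
Applying B1's transfer function to that IN value gives OUT[B1] (row B1 above).

Answer: {a: ⊤, b: ⊤, c: -6, d: ⊤, e: ⊤, f: ⊤}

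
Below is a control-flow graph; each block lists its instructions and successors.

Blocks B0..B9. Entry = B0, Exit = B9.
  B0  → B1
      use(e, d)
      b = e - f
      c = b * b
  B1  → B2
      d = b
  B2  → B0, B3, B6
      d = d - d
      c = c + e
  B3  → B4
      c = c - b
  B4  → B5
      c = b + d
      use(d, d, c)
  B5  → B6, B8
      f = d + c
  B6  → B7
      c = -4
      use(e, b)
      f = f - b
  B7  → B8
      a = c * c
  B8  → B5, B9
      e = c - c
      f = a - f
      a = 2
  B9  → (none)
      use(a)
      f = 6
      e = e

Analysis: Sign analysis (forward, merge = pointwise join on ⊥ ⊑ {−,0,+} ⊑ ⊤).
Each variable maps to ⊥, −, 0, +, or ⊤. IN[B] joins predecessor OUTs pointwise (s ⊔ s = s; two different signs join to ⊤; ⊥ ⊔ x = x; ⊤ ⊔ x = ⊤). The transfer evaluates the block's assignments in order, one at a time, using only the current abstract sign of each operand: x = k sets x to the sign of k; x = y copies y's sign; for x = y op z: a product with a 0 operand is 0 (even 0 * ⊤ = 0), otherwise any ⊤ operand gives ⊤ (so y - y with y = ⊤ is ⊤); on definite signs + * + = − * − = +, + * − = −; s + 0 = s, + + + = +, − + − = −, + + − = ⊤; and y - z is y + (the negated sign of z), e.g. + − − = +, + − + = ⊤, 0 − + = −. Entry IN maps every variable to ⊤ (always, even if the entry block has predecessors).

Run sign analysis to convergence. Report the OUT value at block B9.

Per-block solution:
  B0:  IN=(all ⊤)  OUT=(all ⊤)
  B1:  IN=(all ⊤)  OUT=(all ⊤)
  B2:  IN=(all ⊤)  OUT=(all ⊤)
  B3:  IN=(all ⊤)  OUT=(all ⊤)
  B4:  IN=(all ⊤)  OUT=(all ⊤)
  B5:  IN=(all ⊤)  OUT=(all ⊤)
  B6:  IN=(all ⊤)  OUT={c:-; rest ⊤}
  B7:  IN={c:-; rest ⊤}  OUT={a:+, c:-; rest ⊤}
  B8:  IN=(all ⊤)  OUT={a:+; rest ⊤}
  B9:  IN={a:+; rest ⊤}  OUT={a:+, f:+; rest ⊤}

Merge at B9: IN[B9] = OUT[B8] = {a: +, b: ⊤, c: ⊤, d: ⊤, e: ⊤, f: ⊤}
Applying B9's transfer function to that IN value gives OUT[B9] (row B9 above).

Answer: {a: +, b: ⊤, c: ⊤, d: ⊤, e: ⊤, f: +}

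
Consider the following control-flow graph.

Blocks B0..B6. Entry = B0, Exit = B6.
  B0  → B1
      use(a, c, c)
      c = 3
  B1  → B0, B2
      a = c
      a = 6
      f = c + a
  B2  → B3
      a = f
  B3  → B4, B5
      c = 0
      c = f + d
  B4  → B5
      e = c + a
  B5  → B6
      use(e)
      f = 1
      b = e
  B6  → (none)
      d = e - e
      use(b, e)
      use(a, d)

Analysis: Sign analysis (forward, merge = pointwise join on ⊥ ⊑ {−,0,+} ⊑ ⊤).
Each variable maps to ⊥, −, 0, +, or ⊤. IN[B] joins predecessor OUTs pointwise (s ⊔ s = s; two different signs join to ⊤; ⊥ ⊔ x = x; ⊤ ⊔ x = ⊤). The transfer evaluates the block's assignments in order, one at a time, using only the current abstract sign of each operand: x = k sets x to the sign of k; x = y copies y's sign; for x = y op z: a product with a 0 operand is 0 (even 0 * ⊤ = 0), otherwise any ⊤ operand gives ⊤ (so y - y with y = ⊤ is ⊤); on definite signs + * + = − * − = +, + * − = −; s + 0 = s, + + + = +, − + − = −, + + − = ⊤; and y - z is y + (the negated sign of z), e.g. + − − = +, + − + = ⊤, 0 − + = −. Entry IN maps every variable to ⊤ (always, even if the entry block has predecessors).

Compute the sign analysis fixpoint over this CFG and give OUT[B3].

Answer: {a: +, b: ⊤, c: ⊤, d: ⊤, e: ⊤, f: +}

Trace:
Per-block solution:
  B0:  IN=(all ⊤)  OUT={c:+; rest ⊤}
  B1:  IN={c:+; rest ⊤}  OUT={a:+, c:+, f:+; rest ⊤}
  B2:  IN={a:+, c:+, f:+; rest ⊤}  OUT={a:+, c:+, f:+; rest ⊤}
  B3:  IN={a:+, c:+, f:+; rest ⊤}  OUT={a:+, f:+; rest ⊤}
  B4:  IN={a:+, f:+; rest ⊤}  OUT={a:+, f:+; rest ⊤}
  B5:  IN={a:+, f:+; rest ⊤}  OUT={a:+, f:+; rest ⊤}
  B6:  IN={a:+, f:+; rest ⊤}  OUT={a:+, f:+; rest ⊤}

Merge at B3: IN[B3] = OUT[B2] = {a: +, b: ⊤, c: +, d: ⊤, e: ⊤, f: +}
Applying B3's transfer function to that IN value gives OUT[B3] (row B3 above).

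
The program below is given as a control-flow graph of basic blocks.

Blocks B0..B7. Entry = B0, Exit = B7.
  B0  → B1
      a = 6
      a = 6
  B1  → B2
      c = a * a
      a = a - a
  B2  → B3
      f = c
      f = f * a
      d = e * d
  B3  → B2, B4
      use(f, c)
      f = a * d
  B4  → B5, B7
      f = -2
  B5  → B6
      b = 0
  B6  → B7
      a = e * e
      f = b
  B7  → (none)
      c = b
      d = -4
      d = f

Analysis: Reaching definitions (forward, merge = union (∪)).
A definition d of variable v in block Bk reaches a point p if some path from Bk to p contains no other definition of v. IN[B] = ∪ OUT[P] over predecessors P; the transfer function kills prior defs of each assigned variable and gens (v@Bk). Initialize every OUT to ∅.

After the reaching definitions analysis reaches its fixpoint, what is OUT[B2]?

Fixpoint table:
  B0:   IN={}   OUT={a@B0}
  B1:   IN={a@B0}   OUT={a@B1, c@B1}
  B2:   IN={a@B1, c@B1, d@B2, f@B3}   OUT={a@B1, c@B1, d@B2, f@B2}
  B3:   IN={a@B1, c@B1, d@B2, f@B2}   OUT={a@B1, c@B1, d@B2, f@B3}
  B4:   IN={a@B1, c@B1, d@B2, f@B3}   OUT={a@B1, c@B1, d@B2, f@B4}
  B5:   IN={a@B1, c@B1, d@B2, f@B4}   OUT={a@B1, b@B5, c@B1, d@B2, f@B4}
  B6:   IN={a@B1, b@B5, c@B1, d@B2, f@B4}   OUT={a@B6, b@B5, c@B1, d@B2, f@B6}
  B7:   IN={a@B1, a@B6, b@B5, c@B1, d@B2, f@B4, f@B6}   OUT={a@B1, a@B6, b@B5, c@B7, d@B7, f@B4, f@B6}

Merge at B2: IN[B2] = OUT[B1] ⊔ OUT[B3] = {a@B1, c@B1, d@B2, f@B3}
Applying B2's transfer function to that IN value gives OUT[B2] (row B2 above).

Answer: {a@B1, c@B1, d@B2, f@B2}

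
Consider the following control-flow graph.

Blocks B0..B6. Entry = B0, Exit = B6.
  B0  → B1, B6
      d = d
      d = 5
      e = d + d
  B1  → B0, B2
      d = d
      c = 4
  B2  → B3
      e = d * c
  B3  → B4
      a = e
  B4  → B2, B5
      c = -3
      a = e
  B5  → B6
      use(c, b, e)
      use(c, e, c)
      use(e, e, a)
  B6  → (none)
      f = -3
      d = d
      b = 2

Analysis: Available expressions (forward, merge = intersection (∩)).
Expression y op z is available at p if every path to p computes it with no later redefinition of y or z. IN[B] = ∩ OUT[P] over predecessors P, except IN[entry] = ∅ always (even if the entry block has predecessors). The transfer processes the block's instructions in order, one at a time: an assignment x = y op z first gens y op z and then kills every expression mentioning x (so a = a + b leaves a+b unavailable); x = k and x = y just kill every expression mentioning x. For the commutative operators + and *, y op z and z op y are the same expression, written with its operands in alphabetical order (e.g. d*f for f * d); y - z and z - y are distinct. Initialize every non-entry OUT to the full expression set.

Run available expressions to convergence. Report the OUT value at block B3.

Fixpoint table:
  B0: | IN={} | OUT={d+d}
  B1: | IN={d+d} | OUT={}
  B2: | IN={} | OUT={c*d}
  B3: | IN={c*d} | OUT={c*d}
  B4: | IN={c*d} | OUT={}
  B5: | IN={} | OUT={}
  B6: | IN={} | OUT={}

Merge at B3: IN[B3] = OUT[B2] = {c*d}
Applying B3's transfer function to that IN value gives OUT[B3] (row B3 above).

Answer: {c*d}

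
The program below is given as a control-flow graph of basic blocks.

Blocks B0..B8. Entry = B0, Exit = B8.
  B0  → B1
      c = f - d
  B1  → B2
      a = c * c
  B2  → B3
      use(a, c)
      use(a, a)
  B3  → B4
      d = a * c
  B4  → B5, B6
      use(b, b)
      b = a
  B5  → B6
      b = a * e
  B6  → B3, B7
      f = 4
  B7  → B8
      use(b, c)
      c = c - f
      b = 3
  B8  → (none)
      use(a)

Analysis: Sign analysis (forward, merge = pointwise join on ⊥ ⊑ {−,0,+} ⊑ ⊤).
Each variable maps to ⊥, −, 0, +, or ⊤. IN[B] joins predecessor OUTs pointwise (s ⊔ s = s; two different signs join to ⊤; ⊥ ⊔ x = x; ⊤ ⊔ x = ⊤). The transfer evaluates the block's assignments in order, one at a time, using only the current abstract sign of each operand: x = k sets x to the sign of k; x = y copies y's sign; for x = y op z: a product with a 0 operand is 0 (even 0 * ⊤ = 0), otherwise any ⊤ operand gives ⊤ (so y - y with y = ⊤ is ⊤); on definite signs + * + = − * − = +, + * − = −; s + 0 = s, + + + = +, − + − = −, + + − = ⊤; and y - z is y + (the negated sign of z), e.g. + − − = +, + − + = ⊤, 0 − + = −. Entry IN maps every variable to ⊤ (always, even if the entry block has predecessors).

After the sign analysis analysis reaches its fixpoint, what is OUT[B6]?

Answer: {a: ⊤, b: ⊤, c: ⊤, d: ⊤, e: ⊤, f: +}

Working:
Fixpoint table:
  B0: | IN=(all ⊤) | OUT=(all ⊤)
  B1: | IN=(all ⊤) | OUT=(all ⊤)
  B2: | IN=(all ⊤) | OUT=(all ⊤)
  B3: | IN=(all ⊤) | OUT=(all ⊤)
  B4: | IN=(all ⊤) | OUT=(all ⊤)
  B5: | IN=(all ⊤) | OUT=(all ⊤)
  B6: | IN=(all ⊤) | OUT={f:+; rest ⊤}
  B7: | IN={f:+; rest ⊤} | OUT={b:+, f:+; rest ⊤}
  B8: | IN={b:+, f:+; rest ⊤} | OUT={b:+, f:+; rest ⊤}

Merge at B6: IN[B6] = OUT[B4] ⊔ OUT[B5] = {a: ⊤, b: ⊤, c: ⊤, d: ⊤, e: ⊤, f: ⊤}
Applying B6's transfer function to that IN value gives OUT[B6] (row B6 above).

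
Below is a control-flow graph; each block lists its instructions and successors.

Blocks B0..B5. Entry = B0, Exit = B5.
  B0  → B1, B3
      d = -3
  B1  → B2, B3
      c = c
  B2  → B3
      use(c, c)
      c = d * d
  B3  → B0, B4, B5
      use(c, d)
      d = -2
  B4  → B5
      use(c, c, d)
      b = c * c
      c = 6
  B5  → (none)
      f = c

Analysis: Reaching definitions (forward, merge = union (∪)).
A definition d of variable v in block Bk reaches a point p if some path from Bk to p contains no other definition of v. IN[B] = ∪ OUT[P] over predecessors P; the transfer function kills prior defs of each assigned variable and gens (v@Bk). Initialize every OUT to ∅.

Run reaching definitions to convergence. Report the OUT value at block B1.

Answer: {c@B1, d@B0}

Working:
Converged values:
  B0:   IN={c@B1, c@B2, d@B3}   OUT={c@B1, c@B2, d@B0}
  B1:   IN={c@B1, c@B2, d@B0}   OUT={c@B1, d@B0}
  B2:   IN={c@B1, d@B0}   OUT={c@B2, d@B0}
  B3:   IN={c@B1, c@B2, d@B0}   OUT={c@B1, c@B2, d@B3}
  B4:   IN={c@B1, c@B2, d@B3}   OUT={b@B4, c@B4, d@B3}
  B5:   IN={b@B4, c@B1, c@B2, c@B4, d@B3}   OUT={b@B4, c@B1, c@B2, c@B4, d@B3, f@B5}

Merge at B1: IN[B1] = OUT[B0] = {c@B1, c@B2, d@B0}
Applying B1's transfer function to that IN value gives OUT[B1] (row B1 above).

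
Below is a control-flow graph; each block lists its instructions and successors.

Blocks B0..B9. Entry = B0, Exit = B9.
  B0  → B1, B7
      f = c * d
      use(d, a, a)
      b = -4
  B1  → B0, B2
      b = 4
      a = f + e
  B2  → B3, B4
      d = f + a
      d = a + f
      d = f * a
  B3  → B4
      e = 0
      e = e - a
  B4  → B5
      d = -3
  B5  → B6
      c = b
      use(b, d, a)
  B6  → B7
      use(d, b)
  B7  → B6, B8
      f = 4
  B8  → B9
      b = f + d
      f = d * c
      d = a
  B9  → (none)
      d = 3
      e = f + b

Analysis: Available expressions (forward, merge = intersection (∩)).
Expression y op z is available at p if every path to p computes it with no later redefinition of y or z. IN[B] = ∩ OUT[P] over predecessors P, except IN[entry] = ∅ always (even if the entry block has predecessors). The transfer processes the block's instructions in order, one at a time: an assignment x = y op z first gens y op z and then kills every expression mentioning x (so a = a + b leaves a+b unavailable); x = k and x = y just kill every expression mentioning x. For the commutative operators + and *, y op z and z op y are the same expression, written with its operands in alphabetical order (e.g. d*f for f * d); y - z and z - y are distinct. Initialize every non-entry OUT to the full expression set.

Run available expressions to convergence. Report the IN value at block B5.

Answer: {a*f, a+f}

Working:
Fixpoint table:
  B0: | IN={} | OUT={c*d}
  B1: | IN={c*d} | OUT={c*d, e+f}
  B2: | IN={c*d, e+f} | OUT={a*f, a+f, e+f}
  B3: | IN={a*f, a+f, e+f} | OUT={a*f, a+f}
  B4: | IN={a*f, a+f} | OUT={a*f, a+f}
  B5: | IN={a*f, a+f} | OUT={a*f, a+f}
  B6: | IN={} | OUT={}
  B7: | IN={} | OUT={}
  B8: | IN={} | OUT={}
  B9: | IN={} | OUT={b+f}

Merge at B5: IN[B5] = OUT[B4] = {a*f, a+f}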